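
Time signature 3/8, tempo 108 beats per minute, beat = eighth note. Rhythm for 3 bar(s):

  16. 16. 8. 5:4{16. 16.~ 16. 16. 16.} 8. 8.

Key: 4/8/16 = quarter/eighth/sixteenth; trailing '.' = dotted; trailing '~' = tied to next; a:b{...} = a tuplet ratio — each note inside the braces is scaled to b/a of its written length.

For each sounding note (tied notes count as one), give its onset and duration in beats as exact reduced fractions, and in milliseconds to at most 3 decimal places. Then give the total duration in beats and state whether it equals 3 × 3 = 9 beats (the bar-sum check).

1) 0.0ms=0b +416.667ms=3/4b
2) 416.667ms=3/4b +416.667ms=3/4b
3) 833.333ms=3/2b +833.333ms=3/2b
4) 1666.667ms=3b +333.333ms=3/5b
5) 2000.0ms=18/5b +666.667ms=6/5b
6) 2666.667ms=24/5b +333.333ms=3/5b
7) 3000.0ms=27/5b +333.333ms=3/5b
8) 3333.333ms=6b +833.333ms=3/2b
9) 4166.667ms=15/2b +833.333ms=3/2b
Σ=9b of 9 (108bpm 3/8) — PASS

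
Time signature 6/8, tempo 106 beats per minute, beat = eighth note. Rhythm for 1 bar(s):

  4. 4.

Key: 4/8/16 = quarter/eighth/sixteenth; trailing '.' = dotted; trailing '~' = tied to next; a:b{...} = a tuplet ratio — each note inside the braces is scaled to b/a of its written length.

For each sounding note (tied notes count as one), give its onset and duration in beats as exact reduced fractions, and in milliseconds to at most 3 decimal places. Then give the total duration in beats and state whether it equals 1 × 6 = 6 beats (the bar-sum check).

1) 0.0ms=0b +1698.113ms=3b
2) 1698.113ms=3b +1698.113ms=3b
Σ=6b of 6 (106bpm 6/8) — PASS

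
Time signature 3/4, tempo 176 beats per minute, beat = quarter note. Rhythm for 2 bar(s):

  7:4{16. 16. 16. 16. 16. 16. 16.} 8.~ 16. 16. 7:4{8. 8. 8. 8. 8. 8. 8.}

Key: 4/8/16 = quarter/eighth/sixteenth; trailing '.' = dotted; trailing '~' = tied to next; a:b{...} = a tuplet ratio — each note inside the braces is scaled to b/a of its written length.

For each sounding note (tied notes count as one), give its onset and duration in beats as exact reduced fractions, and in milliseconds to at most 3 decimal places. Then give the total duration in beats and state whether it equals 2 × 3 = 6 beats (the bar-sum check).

1) 0.0ms=0b +73.052ms=3/14b
2) 73.052ms=3/14b +73.052ms=3/14b
3) 146.104ms=3/7b +73.052ms=3/14b
4) 219.156ms=9/14b +73.052ms=3/14b
5) 292.208ms=6/7b +73.052ms=3/14b
6) 365.26ms=15/14b +73.052ms=3/14b
7) 438.312ms=9/7b +73.052ms=3/14b
8) 511.364ms=3/2b +383.523ms=9/8b
9) 894.886ms=21/8b +127.841ms=3/8b
10) 1022.727ms=3b +146.104ms=3/7b
11) 1168.831ms=24/7b +146.104ms=3/7b
12) 1314.935ms=27/7b +146.104ms=3/7b
13) 1461.039ms=30/7b +146.104ms=3/7b
14) 1607.143ms=33/7b +146.104ms=3/7b
15) 1753.247ms=36/7b +146.104ms=3/7b
16) 1899.351ms=39/7b +146.104ms=3/7b
Σ=6b of 6 (176bpm 3/4) — PASS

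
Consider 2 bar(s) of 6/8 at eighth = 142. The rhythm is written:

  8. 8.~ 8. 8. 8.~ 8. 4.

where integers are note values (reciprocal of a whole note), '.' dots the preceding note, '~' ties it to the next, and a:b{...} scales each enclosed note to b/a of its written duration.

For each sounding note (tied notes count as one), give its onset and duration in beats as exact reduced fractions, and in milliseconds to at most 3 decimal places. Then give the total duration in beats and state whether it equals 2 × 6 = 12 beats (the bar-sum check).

1) 0.0ms=0b +633.803ms=3/2b
2) 633.803ms=3/2b +1267.606ms=3b
3) 1901.408ms=9/2b +633.803ms=3/2b
4) 2535.211ms=6b +1267.606ms=3b
5) 3802.817ms=9b +1267.606ms=3b
Σ=12b of 12 (142bpm 6/8) — PASS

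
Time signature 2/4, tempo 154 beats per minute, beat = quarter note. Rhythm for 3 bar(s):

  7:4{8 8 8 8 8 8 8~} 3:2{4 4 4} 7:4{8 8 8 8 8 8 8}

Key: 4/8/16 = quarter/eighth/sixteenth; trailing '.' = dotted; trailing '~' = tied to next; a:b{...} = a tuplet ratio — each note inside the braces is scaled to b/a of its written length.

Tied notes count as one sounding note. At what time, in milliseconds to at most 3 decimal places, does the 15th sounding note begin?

1. 0.0ms @ 0 + 111.317ms (2/7)
2. 111.317ms @ 2/7 + 111.317ms (2/7)
3. 222.635ms @ 4/7 + 111.317ms (2/7)
4. 333.952ms @ 6/7 + 111.317ms (2/7)
5. 445.269ms @ 8/7 + 111.317ms (2/7)
6. 556.586ms @ 10/7 + 111.317ms (2/7)
7. 667.904ms @ 12/7 + 371.058ms (20/21)
8. 1038.961ms @ 8/3 + 259.74ms (2/3)
9. 1298.701ms @ 10/3 + 259.74ms (2/3)
10. 1558.442ms @ 4 + 111.317ms (2/7)
11. 1669.759ms @ 30/7 + 111.317ms (2/7)
12. 1781.076ms @ 32/7 + 111.317ms (2/7)
13. 1892.393ms @ 34/7 + 111.317ms (2/7)
14. 2003.711ms @ 36/7 + 111.317ms (2/7)
15. 2115.028ms @ 38/7 + 111.317ms (2/7)
16. 2226.345ms @ 40/7 + 111.317ms (2/7)

note 15 onset = 38/7b = 2115.028ms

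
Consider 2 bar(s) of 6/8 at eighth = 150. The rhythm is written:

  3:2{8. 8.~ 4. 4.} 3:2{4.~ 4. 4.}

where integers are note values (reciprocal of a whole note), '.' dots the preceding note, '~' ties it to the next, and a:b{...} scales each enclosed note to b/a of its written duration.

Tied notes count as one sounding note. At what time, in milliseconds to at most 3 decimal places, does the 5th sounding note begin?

note 5 onset = 10b = 4000.0ms

1. 0.0ms @ 0 + 400.0ms (1)
2. 400.0ms @ 1 + 1200.0ms (3)
3. 1600.0ms @ 4 + 800.0ms (2)
4. 2400.0ms @ 6 + 1600.0ms (4)
5. 4000.0ms @ 10 + 800.0ms (2)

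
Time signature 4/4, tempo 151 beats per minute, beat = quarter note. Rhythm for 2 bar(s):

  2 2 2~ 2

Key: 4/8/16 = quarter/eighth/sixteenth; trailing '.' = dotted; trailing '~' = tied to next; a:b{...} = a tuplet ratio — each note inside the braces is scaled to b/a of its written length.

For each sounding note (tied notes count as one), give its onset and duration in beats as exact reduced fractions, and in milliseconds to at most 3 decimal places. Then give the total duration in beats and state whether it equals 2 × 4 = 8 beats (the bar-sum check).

1) 0.0ms=0b +794.702ms=2b
2) 794.702ms=2b +794.702ms=2b
3) 1589.404ms=4b +1589.404ms=4b
Σ=8b of 8 (151bpm 4/4) — PASS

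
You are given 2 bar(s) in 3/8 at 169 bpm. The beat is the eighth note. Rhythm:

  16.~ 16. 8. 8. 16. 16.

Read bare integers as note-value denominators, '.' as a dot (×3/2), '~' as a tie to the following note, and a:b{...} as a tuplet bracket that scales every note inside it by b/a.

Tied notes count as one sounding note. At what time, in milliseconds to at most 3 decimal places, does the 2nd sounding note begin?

note 2 onset = 3/2b = 532.544ms

1. 0.0ms @ 0 + 532.544ms (3/2)
2. 532.544ms @ 3/2 + 532.544ms (3/2)
3. 1065.089ms @ 3 + 532.544ms (3/2)
4. 1597.633ms @ 9/2 + 266.272ms (3/4)
5. 1863.905ms @ 21/4 + 266.272ms (3/4)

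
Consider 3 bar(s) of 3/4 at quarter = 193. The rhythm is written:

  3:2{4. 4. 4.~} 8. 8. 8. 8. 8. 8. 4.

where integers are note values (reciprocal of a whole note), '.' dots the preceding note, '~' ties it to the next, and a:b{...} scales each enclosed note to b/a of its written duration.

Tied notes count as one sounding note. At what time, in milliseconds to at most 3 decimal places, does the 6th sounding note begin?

1. 0.0ms @ 0 + 310.881ms (1)
2. 310.881ms @ 1 + 310.881ms (1)
3. 621.762ms @ 2 + 544.041ms (7/4)
4. 1165.803ms @ 15/4 + 233.161ms (3/4)
5. 1398.964ms @ 9/2 + 233.161ms (3/4)
6. 1632.124ms @ 21/4 + 233.161ms (3/4)
7. 1865.285ms @ 6 + 233.161ms (3/4)
8. 2098.446ms @ 27/4 + 233.161ms (3/4)
9. 2331.606ms @ 15/2 + 466.321ms (3/2)

note 6 onset = 21/4b = 1632.124ms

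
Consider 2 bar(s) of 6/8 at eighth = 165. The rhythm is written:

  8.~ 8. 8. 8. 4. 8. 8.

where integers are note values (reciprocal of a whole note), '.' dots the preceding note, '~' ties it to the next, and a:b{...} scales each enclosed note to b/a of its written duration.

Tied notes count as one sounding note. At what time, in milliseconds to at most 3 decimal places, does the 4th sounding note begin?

note 4 onset = 6b = 2181.818ms

1. 0.0ms @ 0 + 1090.909ms (3)
2. 1090.909ms @ 3 + 545.455ms (3/2)
3. 1636.364ms @ 9/2 + 545.455ms (3/2)
4. 2181.818ms @ 6 + 1090.909ms (3)
5. 3272.727ms @ 9 + 545.455ms (3/2)
6. 3818.182ms @ 21/2 + 545.455ms (3/2)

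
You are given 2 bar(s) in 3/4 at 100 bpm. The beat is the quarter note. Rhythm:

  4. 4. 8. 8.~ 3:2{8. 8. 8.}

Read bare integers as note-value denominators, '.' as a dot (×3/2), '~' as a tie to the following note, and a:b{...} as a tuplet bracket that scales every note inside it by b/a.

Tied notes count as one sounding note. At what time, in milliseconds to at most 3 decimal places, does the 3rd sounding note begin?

1. 0.0ms @ 0 + 900.0ms (3/2)
2. 900.0ms @ 3/2 + 900.0ms (3/2)
3. 1800.0ms @ 3 + 450.0ms (3/4)
4. 2250.0ms @ 15/4 + 750.0ms (5/4)
5. 3000.0ms @ 5 + 300.0ms (1/2)
6. 3300.0ms @ 11/2 + 300.0ms (1/2)

note 3 onset = 3b = 1800.0ms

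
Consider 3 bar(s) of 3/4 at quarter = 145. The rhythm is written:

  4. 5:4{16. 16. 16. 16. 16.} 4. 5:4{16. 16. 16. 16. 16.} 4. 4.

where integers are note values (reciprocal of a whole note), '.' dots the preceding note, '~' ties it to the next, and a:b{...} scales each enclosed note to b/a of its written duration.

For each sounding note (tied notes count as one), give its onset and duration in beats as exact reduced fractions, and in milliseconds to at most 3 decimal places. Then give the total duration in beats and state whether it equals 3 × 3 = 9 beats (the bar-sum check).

1) 0.0ms=0b +620.69ms=3/2b
2) 620.69ms=3/2b +124.138ms=3/10b
3) 744.828ms=9/5b +124.138ms=3/10b
4) 868.966ms=21/10b +124.138ms=3/10b
5) 993.103ms=12/5b +124.138ms=3/10b
6) 1117.241ms=27/10b +124.138ms=3/10b
7) 1241.379ms=3b +620.69ms=3/2b
8) 1862.069ms=9/2b +124.138ms=3/10b
9) 1986.207ms=24/5b +124.138ms=3/10b
10) 2110.345ms=51/10b +124.138ms=3/10b
11) 2234.483ms=27/5b +124.138ms=3/10b
12) 2358.621ms=57/10b +124.138ms=3/10b
13) 2482.759ms=6b +620.69ms=3/2b
14) 3103.448ms=15/2b +620.69ms=3/2b
Σ=9b of 9 (145bpm 3/4) — PASS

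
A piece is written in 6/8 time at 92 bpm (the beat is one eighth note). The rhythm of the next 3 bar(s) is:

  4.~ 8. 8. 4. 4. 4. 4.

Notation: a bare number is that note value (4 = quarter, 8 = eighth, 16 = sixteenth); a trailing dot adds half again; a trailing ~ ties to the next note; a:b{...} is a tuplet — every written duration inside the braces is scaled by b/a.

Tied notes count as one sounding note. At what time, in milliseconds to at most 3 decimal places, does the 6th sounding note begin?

1. 0.0ms @ 0 + 2934.783ms (9/2)
2. 2934.783ms @ 9/2 + 978.261ms (3/2)
3. 3913.043ms @ 6 + 1956.522ms (3)
4. 5869.565ms @ 9 + 1956.522ms (3)
5. 7826.087ms @ 12 + 1956.522ms (3)
6. 9782.609ms @ 15 + 1956.522ms (3)

note 6 onset = 15b = 9782.609ms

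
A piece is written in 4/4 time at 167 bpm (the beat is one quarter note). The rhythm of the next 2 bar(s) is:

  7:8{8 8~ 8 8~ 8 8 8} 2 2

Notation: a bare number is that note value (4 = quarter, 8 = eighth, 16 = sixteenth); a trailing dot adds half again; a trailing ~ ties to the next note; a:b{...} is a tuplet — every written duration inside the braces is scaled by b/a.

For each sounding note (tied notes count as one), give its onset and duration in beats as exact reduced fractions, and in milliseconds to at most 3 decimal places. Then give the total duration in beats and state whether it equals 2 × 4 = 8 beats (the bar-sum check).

1) 0.0ms=0b +205.304ms=4/7b
2) 205.304ms=4/7b +410.607ms=8/7b
3) 615.911ms=12/7b +410.607ms=8/7b
4) 1026.518ms=20/7b +205.304ms=4/7b
5) 1231.822ms=24/7b +205.304ms=4/7b
6) 1437.126ms=4b +718.563ms=2b
7) 2155.689ms=6b +718.563ms=2b
Σ=8b of 8 (167bpm 4/4) — PASS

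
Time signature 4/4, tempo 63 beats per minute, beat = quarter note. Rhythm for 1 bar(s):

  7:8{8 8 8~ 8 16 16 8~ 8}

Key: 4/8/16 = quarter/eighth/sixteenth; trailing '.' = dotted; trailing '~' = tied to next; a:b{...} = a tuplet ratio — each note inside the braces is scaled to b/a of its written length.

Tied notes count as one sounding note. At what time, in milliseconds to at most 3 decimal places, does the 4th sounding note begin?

1. 0.0ms @ 0 + 544.218ms (4/7)
2. 544.218ms @ 4/7 + 544.218ms (4/7)
3. 1088.435ms @ 8/7 + 1088.435ms (8/7)
4. 2176.871ms @ 16/7 + 272.109ms (2/7)
5. 2448.98ms @ 18/7 + 272.109ms (2/7)
6. 2721.088ms @ 20/7 + 1088.435ms (8/7)

note 4 onset = 16/7b = 2176.871ms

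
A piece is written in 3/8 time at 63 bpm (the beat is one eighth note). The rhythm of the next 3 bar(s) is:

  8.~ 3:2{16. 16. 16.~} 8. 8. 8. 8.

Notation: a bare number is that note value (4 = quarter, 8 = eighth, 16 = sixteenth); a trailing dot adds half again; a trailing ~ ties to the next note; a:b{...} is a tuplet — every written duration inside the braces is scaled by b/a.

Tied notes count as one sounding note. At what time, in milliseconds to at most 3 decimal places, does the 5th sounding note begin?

1. 0.0ms @ 0 + 1904.762ms (2)
2. 1904.762ms @ 2 + 476.19ms (1/2)
3. 2380.952ms @ 5/2 + 1904.762ms (2)
4. 4285.714ms @ 9/2 + 1428.571ms (3/2)
5. 5714.286ms @ 6 + 1428.571ms (3/2)
6. 7142.857ms @ 15/2 + 1428.571ms (3/2)

note 5 onset = 6b = 5714.286ms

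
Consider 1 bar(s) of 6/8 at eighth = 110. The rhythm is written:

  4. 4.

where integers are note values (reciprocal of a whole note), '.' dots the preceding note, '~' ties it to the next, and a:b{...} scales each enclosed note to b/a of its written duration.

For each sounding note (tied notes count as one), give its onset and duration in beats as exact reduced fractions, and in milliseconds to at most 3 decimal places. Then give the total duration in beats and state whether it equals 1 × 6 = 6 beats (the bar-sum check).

1) 0.0ms=0b +1636.364ms=3b
2) 1636.364ms=3b +1636.364ms=3b
Σ=6b of 6 (110bpm 6/8) — PASS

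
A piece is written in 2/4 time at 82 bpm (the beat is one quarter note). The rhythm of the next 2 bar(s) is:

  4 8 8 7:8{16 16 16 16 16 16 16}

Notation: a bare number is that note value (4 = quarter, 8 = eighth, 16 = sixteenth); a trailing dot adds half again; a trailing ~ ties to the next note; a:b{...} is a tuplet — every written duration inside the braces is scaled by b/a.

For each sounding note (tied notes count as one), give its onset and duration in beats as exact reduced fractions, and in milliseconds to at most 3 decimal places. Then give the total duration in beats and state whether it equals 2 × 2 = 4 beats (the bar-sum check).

1) 0.0ms=0b +731.707ms=1b
2) 731.707ms=1b +365.854ms=1/2b
3) 1097.561ms=3/2b +365.854ms=1/2b
4) 1463.415ms=2b +209.059ms=2/7b
5) 1672.474ms=16/7b +209.059ms=2/7b
6) 1881.533ms=18/7b +209.059ms=2/7b
7) 2090.592ms=20/7b +209.059ms=2/7b
8) 2299.652ms=22/7b +209.059ms=2/7b
9) 2508.711ms=24/7b +209.059ms=2/7b
10) 2717.77ms=26/7b +209.059ms=2/7b
Σ=4b of 4 (82bpm 2/4) — PASS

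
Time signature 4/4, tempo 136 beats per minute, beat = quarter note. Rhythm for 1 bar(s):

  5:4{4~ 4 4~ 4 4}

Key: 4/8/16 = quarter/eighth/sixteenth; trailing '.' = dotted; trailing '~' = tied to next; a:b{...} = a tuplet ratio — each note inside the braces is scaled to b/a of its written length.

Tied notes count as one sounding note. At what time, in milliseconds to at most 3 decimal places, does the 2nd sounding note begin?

1. 0.0ms @ 0 + 705.882ms (8/5)
2. 705.882ms @ 8/5 + 705.882ms (8/5)
3. 1411.765ms @ 16/5 + 352.941ms (4/5)

note 2 onset = 8/5b = 705.882ms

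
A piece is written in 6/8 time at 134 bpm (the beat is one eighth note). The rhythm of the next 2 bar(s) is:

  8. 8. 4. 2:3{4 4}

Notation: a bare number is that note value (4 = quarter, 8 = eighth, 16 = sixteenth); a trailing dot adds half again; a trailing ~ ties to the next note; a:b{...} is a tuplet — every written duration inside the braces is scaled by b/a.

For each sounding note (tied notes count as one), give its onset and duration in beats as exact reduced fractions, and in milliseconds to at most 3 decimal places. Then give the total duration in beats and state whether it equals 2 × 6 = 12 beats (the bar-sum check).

1) 0.0ms=0b +671.642ms=3/2b
2) 671.642ms=3/2b +671.642ms=3/2b
3) 1343.284ms=3b +1343.284ms=3b
4) 2686.567ms=6b +1343.284ms=3b
5) 4029.851ms=9b +1343.284ms=3b
Σ=12b of 12 (134bpm 6/8) — PASS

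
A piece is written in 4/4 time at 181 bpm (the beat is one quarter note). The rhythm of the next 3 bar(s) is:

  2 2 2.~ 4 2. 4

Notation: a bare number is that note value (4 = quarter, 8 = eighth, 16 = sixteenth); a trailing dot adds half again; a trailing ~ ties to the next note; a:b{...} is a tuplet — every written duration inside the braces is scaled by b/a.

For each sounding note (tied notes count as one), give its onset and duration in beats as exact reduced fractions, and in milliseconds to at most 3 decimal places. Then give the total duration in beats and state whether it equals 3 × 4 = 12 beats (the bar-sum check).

1) 0.0ms=0b +662.983ms=2b
2) 662.983ms=2b +662.983ms=2b
3) 1325.967ms=4b +1325.967ms=4b
4) 2651.934ms=8b +994.475ms=3b
5) 3646.409ms=11b +331.492ms=1b
Σ=12b of 12 (181bpm 4/4) — PASS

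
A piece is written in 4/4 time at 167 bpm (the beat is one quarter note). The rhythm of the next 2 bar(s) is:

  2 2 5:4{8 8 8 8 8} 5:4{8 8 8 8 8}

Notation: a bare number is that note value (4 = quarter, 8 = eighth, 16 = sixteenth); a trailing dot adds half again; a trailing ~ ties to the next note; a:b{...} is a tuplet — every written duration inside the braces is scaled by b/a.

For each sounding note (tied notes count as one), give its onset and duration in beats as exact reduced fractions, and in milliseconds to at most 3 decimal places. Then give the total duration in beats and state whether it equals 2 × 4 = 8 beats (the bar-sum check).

1) 0.0ms=0b +718.563ms=2b
2) 718.563ms=2b +718.563ms=2b
3) 1437.126ms=4b +143.713ms=2/5b
4) 1580.838ms=22/5b +143.713ms=2/5b
5) 1724.551ms=24/5b +143.713ms=2/5b
6) 1868.263ms=26/5b +143.713ms=2/5b
7) 2011.976ms=28/5b +143.713ms=2/5b
8) 2155.689ms=6b +143.713ms=2/5b
9) 2299.401ms=32/5b +143.713ms=2/5b
10) 2443.114ms=34/5b +143.713ms=2/5b
11) 2586.826ms=36/5b +143.713ms=2/5b
12) 2730.539ms=38/5b +143.713ms=2/5b
Σ=8b of 8 (167bpm 4/4) — PASS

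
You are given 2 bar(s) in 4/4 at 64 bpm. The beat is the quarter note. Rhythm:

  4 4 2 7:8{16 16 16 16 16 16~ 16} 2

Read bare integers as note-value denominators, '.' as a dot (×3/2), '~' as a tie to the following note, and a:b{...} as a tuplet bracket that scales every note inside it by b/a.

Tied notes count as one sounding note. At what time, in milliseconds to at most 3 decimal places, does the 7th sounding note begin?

note 7 onset = 34/7b = 4553.571ms

1. 0.0ms @ 0 + 937.5ms (1)
2. 937.5ms @ 1 + 937.5ms (1)
3. 1875.0ms @ 2 + 1875.0ms (2)
4. 3750.0ms @ 4 + 267.857ms (2/7)
5. 4017.857ms @ 30/7 + 267.857ms (2/7)
6. 4285.714ms @ 32/7 + 267.857ms (2/7)
7. 4553.571ms @ 34/7 + 267.857ms (2/7)
8. 4821.429ms @ 36/7 + 267.857ms (2/7)
9. 5089.286ms @ 38/7 + 535.714ms (4/7)
10. 5625.0ms @ 6 + 1875.0ms (2)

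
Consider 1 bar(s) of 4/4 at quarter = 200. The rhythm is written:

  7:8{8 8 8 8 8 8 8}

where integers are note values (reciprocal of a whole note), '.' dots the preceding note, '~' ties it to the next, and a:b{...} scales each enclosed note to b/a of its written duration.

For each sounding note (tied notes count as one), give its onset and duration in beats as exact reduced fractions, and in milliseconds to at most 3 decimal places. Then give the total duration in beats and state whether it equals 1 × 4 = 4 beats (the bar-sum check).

1) 0.0ms=0b +171.429ms=4/7b
2) 171.429ms=4/7b +171.429ms=4/7b
3) 342.857ms=8/7b +171.429ms=4/7b
4) 514.286ms=12/7b +171.429ms=4/7b
5) 685.714ms=16/7b +171.429ms=4/7b
6) 857.143ms=20/7b +171.429ms=4/7b
7) 1028.571ms=24/7b +171.429ms=4/7b
Σ=4b of 4 (200bpm 4/4) — PASS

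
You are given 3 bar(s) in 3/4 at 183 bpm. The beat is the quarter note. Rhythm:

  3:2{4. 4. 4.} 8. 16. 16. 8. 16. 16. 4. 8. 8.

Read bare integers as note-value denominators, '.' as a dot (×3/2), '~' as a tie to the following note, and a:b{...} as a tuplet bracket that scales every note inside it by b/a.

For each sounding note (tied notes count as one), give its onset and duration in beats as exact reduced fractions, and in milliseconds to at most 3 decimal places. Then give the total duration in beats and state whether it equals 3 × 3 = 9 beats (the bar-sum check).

1) 0.0ms=0b +327.869ms=1b
2) 327.869ms=1b +327.869ms=1b
3) 655.738ms=2b +327.869ms=1b
4) 983.607ms=3b +245.902ms=3/4b
5) 1229.508ms=15/4b +122.951ms=3/8b
6) 1352.459ms=33/8b +122.951ms=3/8b
7) 1475.41ms=9/2b +245.902ms=3/4b
8) 1721.311ms=21/4b +122.951ms=3/8b
9) 1844.262ms=45/8b +122.951ms=3/8b
10) 1967.213ms=6b +491.803ms=3/2b
11) 2459.016ms=15/2b +245.902ms=3/4b
12) 2704.918ms=33/4b +245.902ms=3/4b
Σ=9b of 9 (183bpm 3/4) — PASS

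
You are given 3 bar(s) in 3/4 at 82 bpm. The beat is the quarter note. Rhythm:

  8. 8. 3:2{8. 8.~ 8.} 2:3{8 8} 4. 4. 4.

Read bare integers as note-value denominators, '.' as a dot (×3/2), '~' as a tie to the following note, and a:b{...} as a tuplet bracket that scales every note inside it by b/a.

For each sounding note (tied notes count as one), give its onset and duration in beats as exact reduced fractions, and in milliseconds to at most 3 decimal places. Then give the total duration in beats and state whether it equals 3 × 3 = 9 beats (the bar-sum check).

1) 0.0ms=0b +548.78ms=3/4b
2) 548.78ms=3/4b +548.78ms=3/4b
3) 1097.561ms=3/2b +365.854ms=1/2b
4) 1463.415ms=2b +731.707ms=1b
5) 2195.122ms=3b +548.78ms=3/4b
6) 2743.902ms=15/4b +548.78ms=3/4b
7) 3292.683ms=9/2b +1097.561ms=3/2b
8) 4390.244ms=6b +1097.561ms=3/2b
9) 5487.805ms=15/2b +1097.561ms=3/2b
Σ=9b of 9 (82bpm 3/4) — PASS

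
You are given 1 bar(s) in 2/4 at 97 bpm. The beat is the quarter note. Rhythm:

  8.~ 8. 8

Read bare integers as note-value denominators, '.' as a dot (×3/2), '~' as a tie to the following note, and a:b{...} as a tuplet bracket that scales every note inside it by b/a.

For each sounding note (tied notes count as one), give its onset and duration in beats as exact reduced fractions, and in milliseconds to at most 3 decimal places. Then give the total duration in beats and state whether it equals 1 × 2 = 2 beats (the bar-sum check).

1) 0.0ms=0b +927.835ms=3/2b
2) 927.835ms=3/2b +309.278ms=1/2b
Σ=2b of 2 (97bpm 2/4) — PASS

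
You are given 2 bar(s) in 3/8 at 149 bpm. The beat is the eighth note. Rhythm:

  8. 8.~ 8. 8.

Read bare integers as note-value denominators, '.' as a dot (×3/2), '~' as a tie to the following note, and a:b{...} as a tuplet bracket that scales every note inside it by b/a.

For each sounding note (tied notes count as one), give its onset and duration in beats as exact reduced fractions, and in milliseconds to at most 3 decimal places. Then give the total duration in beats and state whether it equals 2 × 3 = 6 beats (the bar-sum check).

1) 0.0ms=0b +604.027ms=3/2b
2) 604.027ms=3/2b +1208.054ms=3b
3) 1812.081ms=9/2b +604.027ms=3/2b
Σ=6b of 6 (149bpm 3/8) — PASS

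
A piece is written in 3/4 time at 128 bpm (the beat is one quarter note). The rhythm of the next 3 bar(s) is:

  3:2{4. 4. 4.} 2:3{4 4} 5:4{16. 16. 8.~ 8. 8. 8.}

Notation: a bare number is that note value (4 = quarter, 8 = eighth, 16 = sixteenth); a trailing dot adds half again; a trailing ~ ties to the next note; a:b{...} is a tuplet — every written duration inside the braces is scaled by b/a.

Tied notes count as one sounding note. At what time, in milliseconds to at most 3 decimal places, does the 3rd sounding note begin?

1. 0.0ms @ 0 + 468.75ms (1)
2. 468.75ms @ 1 + 468.75ms (1)
3. 937.5ms @ 2 + 468.75ms (1)
4. 1406.25ms @ 3 + 703.125ms (3/2)
5. 2109.375ms @ 9/2 + 703.125ms (3/2)
6. 2812.5ms @ 6 + 140.625ms (3/10)
7. 2953.125ms @ 63/10 + 140.625ms (3/10)
8. 3093.75ms @ 33/5 + 562.5ms (6/5)
9. 3656.25ms @ 39/5 + 281.25ms (3/5)
10. 3937.5ms @ 42/5 + 281.25ms (3/5)

note 3 onset = 2b = 937.5ms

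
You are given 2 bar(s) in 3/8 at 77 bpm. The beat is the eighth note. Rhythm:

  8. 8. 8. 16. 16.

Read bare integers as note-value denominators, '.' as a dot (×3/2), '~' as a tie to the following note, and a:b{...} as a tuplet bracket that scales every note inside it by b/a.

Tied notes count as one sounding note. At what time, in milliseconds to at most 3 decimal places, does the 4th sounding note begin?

1. 0.0ms @ 0 + 1168.831ms (3/2)
2. 1168.831ms @ 3/2 + 1168.831ms (3/2)
3. 2337.662ms @ 3 + 1168.831ms (3/2)
4. 3506.494ms @ 9/2 + 584.416ms (3/4)
5. 4090.909ms @ 21/4 + 584.416ms (3/4)

note 4 onset = 9/2b = 3506.494ms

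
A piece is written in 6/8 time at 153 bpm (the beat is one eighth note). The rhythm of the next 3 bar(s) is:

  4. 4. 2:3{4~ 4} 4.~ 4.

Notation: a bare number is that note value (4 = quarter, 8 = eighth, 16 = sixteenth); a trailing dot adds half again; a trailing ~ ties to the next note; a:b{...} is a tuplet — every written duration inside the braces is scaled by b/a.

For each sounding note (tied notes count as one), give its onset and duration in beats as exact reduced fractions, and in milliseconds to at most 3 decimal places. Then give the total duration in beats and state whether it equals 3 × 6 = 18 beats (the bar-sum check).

1) 0.0ms=0b +1176.471ms=3b
2) 1176.471ms=3b +1176.471ms=3b
3) 2352.941ms=6b +2352.941ms=6b
4) 4705.882ms=12b +2352.941ms=6b
Σ=18b of 18 (153bpm 6/8) — PASS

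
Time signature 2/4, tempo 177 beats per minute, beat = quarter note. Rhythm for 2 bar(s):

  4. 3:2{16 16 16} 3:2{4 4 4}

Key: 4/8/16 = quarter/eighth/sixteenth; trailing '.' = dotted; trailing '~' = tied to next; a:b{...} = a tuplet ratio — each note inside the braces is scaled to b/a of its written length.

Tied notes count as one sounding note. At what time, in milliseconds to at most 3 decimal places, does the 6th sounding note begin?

1. 0.0ms @ 0 + 508.475ms (3/2)
2. 508.475ms @ 3/2 + 56.497ms (1/6)
3. 564.972ms @ 5/3 + 56.497ms (1/6)
4. 621.469ms @ 11/6 + 56.497ms (1/6)
5. 677.966ms @ 2 + 225.989ms (2/3)
6. 903.955ms @ 8/3 + 225.989ms (2/3)
7. 1129.944ms @ 10/3 + 225.989ms (2/3)

note 6 onset = 8/3b = 903.955ms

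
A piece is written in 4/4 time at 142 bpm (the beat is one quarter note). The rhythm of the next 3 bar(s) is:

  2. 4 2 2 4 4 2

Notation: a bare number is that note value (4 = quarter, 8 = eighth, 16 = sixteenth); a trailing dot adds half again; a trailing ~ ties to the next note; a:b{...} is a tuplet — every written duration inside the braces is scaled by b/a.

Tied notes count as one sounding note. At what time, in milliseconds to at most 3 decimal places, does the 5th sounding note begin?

1. 0.0ms @ 0 + 1267.606ms (3)
2. 1267.606ms @ 3 + 422.535ms (1)
3. 1690.141ms @ 4 + 845.07ms (2)
4. 2535.211ms @ 6 + 845.07ms (2)
5. 3380.282ms @ 8 + 422.535ms (1)
6. 3802.817ms @ 9 + 422.535ms (1)
7. 4225.352ms @ 10 + 845.07ms (2)

note 5 onset = 8b = 3380.282ms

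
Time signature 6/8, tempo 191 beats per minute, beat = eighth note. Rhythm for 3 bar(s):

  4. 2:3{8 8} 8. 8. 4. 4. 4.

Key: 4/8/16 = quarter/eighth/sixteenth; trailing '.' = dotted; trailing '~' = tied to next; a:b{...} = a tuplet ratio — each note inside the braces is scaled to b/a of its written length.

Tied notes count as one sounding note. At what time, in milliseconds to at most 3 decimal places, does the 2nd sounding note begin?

note 2 onset = 3b = 942.408ms

1. 0.0ms @ 0 + 942.408ms (3)
2. 942.408ms @ 3 + 471.204ms (3/2)
3. 1413.613ms @ 9/2 + 471.204ms (3/2)
4. 1884.817ms @ 6 + 471.204ms (3/2)
5. 2356.021ms @ 15/2 + 471.204ms (3/2)
6. 2827.225ms @ 9 + 942.408ms (3)
7. 3769.634ms @ 12 + 942.408ms (3)
8. 4712.042ms @ 15 + 942.408ms (3)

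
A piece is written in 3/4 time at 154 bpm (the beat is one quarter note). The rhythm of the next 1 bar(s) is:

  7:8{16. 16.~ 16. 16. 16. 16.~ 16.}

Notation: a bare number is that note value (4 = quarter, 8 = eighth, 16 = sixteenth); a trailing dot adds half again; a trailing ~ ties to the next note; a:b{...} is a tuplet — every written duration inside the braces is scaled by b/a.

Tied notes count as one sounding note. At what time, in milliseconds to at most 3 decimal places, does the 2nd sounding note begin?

note 2 onset = 3/7b = 166.976ms

1. 0.0ms @ 0 + 166.976ms (3/7)
2. 166.976ms @ 3/7 + 333.952ms (6/7)
3. 500.928ms @ 9/7 + 166.976ms (3/7)
4. 667.904ms @ 12/7 + 166.976ms (3/7)
5. 834.879ms @ 15/7 + 333.952ms (6/7)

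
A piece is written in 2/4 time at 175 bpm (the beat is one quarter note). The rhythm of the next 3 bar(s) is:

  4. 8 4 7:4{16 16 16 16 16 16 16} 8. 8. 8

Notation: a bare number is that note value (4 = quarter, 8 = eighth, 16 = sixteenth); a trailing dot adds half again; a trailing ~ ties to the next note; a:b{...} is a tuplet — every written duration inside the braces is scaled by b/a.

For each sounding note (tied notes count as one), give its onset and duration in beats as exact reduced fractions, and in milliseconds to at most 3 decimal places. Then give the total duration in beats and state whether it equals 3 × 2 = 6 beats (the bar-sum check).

1) 0.0ms=0b +514.286ms=3/2b
2) 514.286ms=3/2b +171.429ms=1/2b
3) 685.714ms=2b +342.857ms=1b
4) 1028.571ms=3b +48.98ms=1/7b
5) 1077.551ms=22/7b +48.98ms=1/7b
6) 1126.531ms=23/7b +48.98ms=1/7b
7) 1175.51ms=24/7b +48.98ms=1/7b
8) 1224.49ms=25/7b +48.98ms=1/7b
9) 1273.469ms=26/7b +48.98ms=1/7b
10) 1322.449ms=27/7b +48.98ms=1/7b
11) 1371.429ms=4b +257.143ms=3/4b
12) 1628.571ms=19/4b +257.143ms=3/4b
13) 1885.714ms=11/2b +171.429ms=1/2b
Σ=6b of 6 (175bpm 2/4) — PASS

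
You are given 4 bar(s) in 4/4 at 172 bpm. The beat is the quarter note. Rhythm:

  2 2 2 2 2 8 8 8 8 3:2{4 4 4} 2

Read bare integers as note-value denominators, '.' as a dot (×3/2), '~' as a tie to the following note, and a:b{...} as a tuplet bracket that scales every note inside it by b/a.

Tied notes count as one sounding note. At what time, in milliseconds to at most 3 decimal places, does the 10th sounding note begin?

1. 0.0ms @ 0 + 697.674ms (2)
2. 697.674ms @ 2 + 697.674ms (2)
3. 1395.349ms @ 4 + 697.674ms (2)
4. 2093.023ms @ 6 + 697.674ms (2)
5. 2790.698ms @ 8 + 697.674ms (2)
6. 3488.372ms @ 10 + 174.419ms (1/2)
7. 3662.791ms @ 21/2 + 174.419ms (1/2)
8. 3837.209ms @ 11 + 174.419ms (1/2)
9. 4011.628ms @ 23/2 + 174.419ms (1/2)
10. 4186.047ms @ 12 + 232.558ms (2/3)
11. 4418.605ms @ 38/3 + 232.558ms (2/3)
12. 4651.163ms @ 40/3 + 232.558ms (2/3)
13. 4883.721ms @ 14 + 697.674ms (2)

note 10 onset = 12b = 4186.047ms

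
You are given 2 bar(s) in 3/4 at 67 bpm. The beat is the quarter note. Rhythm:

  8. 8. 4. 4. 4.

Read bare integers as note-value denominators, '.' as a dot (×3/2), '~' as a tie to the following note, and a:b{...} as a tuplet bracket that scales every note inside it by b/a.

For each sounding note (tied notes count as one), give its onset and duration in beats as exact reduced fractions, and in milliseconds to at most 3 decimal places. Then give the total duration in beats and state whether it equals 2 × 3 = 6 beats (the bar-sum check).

1) 0.0ms=0b +671.642ms=3/4b
2) 671.642ms=3/4b +671.642ms=3/4b
3) 1343.284ms=3/2b +1343.284ms=3/2b
4) 2686.567ms=3b +1343.284ms=3/2b
5) 4029.851ms=9/2b +1343.284ms=3/2b
Σ=6b of 6 (67bpm 3/4) — PASS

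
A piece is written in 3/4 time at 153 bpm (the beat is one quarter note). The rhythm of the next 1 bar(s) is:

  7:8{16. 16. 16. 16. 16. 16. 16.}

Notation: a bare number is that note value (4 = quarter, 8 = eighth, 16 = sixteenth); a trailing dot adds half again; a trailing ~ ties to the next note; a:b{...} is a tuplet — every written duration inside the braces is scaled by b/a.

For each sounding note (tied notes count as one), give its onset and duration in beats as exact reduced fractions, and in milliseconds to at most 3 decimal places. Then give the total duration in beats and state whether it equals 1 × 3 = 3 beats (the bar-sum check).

1) 0.0ms=0b +168.067ms=3/7b
2) 168.067ms=3/7b +168.067ms=3/7b
3) 336.134ms=6/7b +168.067ms=3/7b
4) 504.202ms=9/7b +168.067ms=3/7b
5) 672.269ms=12/7b +168.067ms=3/7b
6) 840.336ms=15/7b +168.067ms=3/7b
7) 1008.403ms=18/7b +168.067ms=3/7b
Σ=3b of 3 (153bpm 3/4) — PASS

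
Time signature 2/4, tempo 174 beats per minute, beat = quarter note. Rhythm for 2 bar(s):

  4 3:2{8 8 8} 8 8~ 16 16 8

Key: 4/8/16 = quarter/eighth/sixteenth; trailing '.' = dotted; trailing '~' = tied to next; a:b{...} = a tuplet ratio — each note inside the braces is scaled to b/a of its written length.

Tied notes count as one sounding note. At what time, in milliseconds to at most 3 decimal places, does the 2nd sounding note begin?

1. 0.0ms @ 0 + 344.828ms (1)
2. 344.828ms @ 1 + 114.943ms (1/3)
3. 459.77ms @ 4/3 + 114.943ms (1/3)
4. 574.713ms @ 5/3 + 114.943ms (1/3)
5. 689.655ms @ 2 + 172.414ms (1/2)
6. 862.069ms @ 5/2 + 258.621ms (3/4)
7. 1120.69ms @ 13/4 + 86.207ms (1/4)
8. 1206.897ms @ 7/2 + 172.414ms (1/2)

note 2 onset = 1b = 344.828ms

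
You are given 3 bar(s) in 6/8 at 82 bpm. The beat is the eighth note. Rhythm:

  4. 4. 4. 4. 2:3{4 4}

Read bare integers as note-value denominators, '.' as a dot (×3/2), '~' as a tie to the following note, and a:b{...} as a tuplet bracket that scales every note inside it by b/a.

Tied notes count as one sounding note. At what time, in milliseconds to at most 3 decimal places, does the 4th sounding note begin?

1. 0.0ms @ 0 + 2195.122ms (3)
2. 2195.122ms @ 3 + 2195.122ms (3)
3. 4390.244ms @ 6 + 2195.122ms (3)
4. 6585.366ms @ 9 + 2195.122ms (3)
5. 8780.488ms @ 12 + 2195.122ms (3)
6. 10975.61ms @ 15 + 2195.122ms (3)

note 4 onset = 9b = 6585.366ms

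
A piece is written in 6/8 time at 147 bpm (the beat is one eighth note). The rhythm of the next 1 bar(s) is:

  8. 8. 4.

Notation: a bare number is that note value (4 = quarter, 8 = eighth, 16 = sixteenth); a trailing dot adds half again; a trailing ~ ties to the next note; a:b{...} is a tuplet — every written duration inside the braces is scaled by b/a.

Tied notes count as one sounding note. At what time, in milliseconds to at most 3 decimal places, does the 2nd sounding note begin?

1. 0.0ms @ 0 + 612.245ms (3/2)
2. 612.245ms @ 3/2 + 612.245ms (3/2)
3. 1224.49ms @ 3 + 1224.49ms (3)

note 2 onset = 3/2b = 612.245ms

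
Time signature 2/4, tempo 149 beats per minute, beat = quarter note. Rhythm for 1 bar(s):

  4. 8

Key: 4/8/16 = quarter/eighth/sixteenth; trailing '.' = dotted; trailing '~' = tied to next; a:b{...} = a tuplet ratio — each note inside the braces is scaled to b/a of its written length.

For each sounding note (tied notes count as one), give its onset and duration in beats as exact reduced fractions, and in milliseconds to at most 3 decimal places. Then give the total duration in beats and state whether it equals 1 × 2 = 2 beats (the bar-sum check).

1) 0.0ms=0b +604.027ms=3/2b
2) 604.027ms=3/2b +201.342ms=1/2b
Σ=2b of 2 (149bpm 2/4) — PASS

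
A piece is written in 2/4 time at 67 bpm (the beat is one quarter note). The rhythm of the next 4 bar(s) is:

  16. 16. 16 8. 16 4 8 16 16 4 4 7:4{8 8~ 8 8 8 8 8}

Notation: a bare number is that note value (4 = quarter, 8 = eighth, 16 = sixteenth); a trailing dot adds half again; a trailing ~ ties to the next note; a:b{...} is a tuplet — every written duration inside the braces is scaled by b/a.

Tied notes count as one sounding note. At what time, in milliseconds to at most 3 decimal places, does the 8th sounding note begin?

note 8 onset = 7/2b = 3134.328ms

1. 0.0ms @ 0 + 335.821ms (3/8)
2. 335.821ms @ 3/8 + 335.821ms (3/8)
3. 671.642ms @ 3/4 + 223.881ms (1/4)
4. 895.522ms @ 1 + 671.642ms (3/4)
5. 1567.164ms @ 7/4 + 223.881ms (1/4)
6. 1791.045ms @ 2 + 895.522ms (1)
7. 2686.567ms @ 3 + 447.761ms (1/2)
8. 3134.328ms @ 7/2 + 223.881ms (1/4)
9. 3358.209ms @ 15/4 + 223.881ms (1/4)
10. 3582.09ms @ 4 + 895.522ms (1)
11. 4477.612ms @ 5 + 895.522ms (1)
12. 5373.134ms @ 6 + 255.864ms (2/7)
13. 5628.998ms @ 44/7 + 511.727ms (4/7)
14. 6140.725ms @ 48/7 + 255.864ms (2/7)
15. 6396.588ms @ 50/7 + 255.864ms (2/7)
16. 6652.452ms @ 52/7 + 255.864ms (2/7)
17. 6908.316ms @ 54/7 + 255.864ms (2/7)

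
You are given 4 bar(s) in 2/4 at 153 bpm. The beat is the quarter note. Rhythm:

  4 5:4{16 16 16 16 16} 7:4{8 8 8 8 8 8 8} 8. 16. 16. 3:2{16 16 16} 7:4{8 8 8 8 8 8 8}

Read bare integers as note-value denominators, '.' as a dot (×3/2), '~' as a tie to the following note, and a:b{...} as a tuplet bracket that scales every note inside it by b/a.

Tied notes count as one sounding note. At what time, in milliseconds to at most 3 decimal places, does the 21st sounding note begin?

1. 0.0ms @ 0 + 392.157ms (1)
2. 392.157ms @ 1 + 78.431ms (1/5)
3. 470.588ms @ 6/5 + 78.431ms (1/5)
4. 549.02ms @ 7/5 + 78.431ms (1/5)
5. 627.451ms @ 8/5 + 78.431ms (1/5)
6. 705.882ms @ 9/5 + 78.431ms (1/5)
7. 784.314ms @ 2 + 112.045ms (2/7)
8. 896.359ms @ 16/7 + 112.045ms (2/7)
9. 1008.403ms @ 18/7 + 112.045ms (2/7)
10. 1120.448ms @ 20/7 + 112.045ms (2/7)
11. 1232.493ms @ 22/7 + 112.045ms (2/7)
12. 1344.538ms @ 24/7 + 112.045ms (2/7)
13. 1456.583ms @ 26/7 + 112.045ms (2/7)
14. 1568.627ms @ 4 + 294.118ms (3/4)
15. 1862.745ms @ 19/4 + 147.059ms (3/8)
16. 2009.804ms @ 41/8 + 147.059ms (3/8)
17. 2156.863ms @ 11/2 + 65.359ms (1/6)
18. 2222.222ms @ 17/3 + 65.359ms (1/6)
19. 2287.582ms @ 35/6 + 65.359ms (1/6)
20. 2352.941ms @ 6 + 112.045ms (2/7)
21. 2464.986ms @ 44/7 + 112.045ms (2/7)
22. 2577.031ms @ 46/7 + 112.045ms (2/7)
23. 2689.076ms @ 48/7 + 112.045ms (2/7)
24. 2801.12ms @ 50/7 + 112.045ms (2/7)
25. 2913.165ms @ 52/7 + 112.045ms (2/7)
26. 3025.21ms @ 54/7 + 112.045ms (2/7)

note 21 onset = 44/7b = 2464.986ms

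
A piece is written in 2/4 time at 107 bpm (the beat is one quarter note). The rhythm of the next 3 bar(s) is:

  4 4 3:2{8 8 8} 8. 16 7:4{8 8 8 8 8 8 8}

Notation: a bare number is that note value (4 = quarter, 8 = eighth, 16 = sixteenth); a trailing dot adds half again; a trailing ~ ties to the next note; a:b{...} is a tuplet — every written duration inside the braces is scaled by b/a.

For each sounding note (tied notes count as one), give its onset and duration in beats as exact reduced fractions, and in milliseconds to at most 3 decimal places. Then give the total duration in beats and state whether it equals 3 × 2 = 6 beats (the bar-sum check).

1) 0.0ms=0b +560.748ms=1b
2) 560.748ms=1b +560.748ms=1b
3) 1121.495ms=2b +186.916ms=1/3b
4) 1308.411ms=7/3b +186.916ms=1/3b
5) 1495.327ms=8/3b +186.916ms=1/3b
6) 1682.243ms=3b +420.561ms=3/4b
7) 2102.804ms=15/4b +140.187ms=1/4b
8) 2242.991ms=4b +160.214ms=2/7b
9) 2403.204ms=30/7b +160.214ms=2/7b
10) 2563.418ms=32/7b +160.214ms=2/7b
11) 2723.632ms=34/7b +160.214ms=2/7b
12) 2883.845ms=36/7b +160.214ms=2/7b
13) 3044.059ms=38/7b +160.214ms=2/7b
14) 3204.272ms=40/7b +160.214ms=2/7b
Σ=6b of 6 (107bpm 2/4) — PASS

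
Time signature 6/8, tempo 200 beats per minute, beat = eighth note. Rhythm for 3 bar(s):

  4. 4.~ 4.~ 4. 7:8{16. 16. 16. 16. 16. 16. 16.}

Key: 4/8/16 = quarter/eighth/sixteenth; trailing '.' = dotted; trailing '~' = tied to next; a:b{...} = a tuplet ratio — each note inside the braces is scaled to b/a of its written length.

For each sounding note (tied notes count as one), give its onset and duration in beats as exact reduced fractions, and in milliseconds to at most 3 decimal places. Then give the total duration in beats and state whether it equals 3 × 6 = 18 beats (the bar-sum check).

1) 0.0ms=0b +900.0ms=3b
2) 900.0ms=3b +2700.0ms=9b
3) 3600.0ms=12b +257.143ms=6/7b
4) 3857.143ms=90/7b +257.143ms=6/7b
5) 4114.286ms=96/7b +257.143ms=6/7b
6) 4371.429ms=102/7b +257.143ms=6/7b
7) 4628.571ms=108/7b +257.143ms=6/7b
8) 4885.714ms=114/7b +257.143ms=6/7b
9) 5142.857ms=120/7b +257.143ms=6/7b
Σ=18b of 18 (200bpm 6/8) — PASS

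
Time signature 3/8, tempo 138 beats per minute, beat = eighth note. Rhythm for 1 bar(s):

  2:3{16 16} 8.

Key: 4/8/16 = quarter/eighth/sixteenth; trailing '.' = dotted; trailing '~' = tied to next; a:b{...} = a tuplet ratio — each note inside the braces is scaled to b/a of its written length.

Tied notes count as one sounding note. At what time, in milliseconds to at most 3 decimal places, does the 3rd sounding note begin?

1. 0.0ms @ 0 + 326.087ms (3/4)
2. 326.087ms @ 3/4 + 326.087ms (3/4)
3. 652.174ms @ 3/2 + 652.174ms (3/2)

note 3 onset = 3/2b = 652.174ms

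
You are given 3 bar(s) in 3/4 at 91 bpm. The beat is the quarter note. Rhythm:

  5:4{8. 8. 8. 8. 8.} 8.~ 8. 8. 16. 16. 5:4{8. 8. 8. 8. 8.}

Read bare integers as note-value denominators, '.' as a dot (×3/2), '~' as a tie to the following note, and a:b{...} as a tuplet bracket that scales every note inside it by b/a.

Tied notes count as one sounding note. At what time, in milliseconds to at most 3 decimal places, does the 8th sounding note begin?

1. 0.0ms @ 0 + 395.604ms (3/5)
2. 395.604ms @ 3/5 + 395.604ms (3/5)
3. 791.209ms @ 6/5 + 395.604ms (3/5)
4. 1186.813ms @ 9/5 + 395.604ms (3/5)
5. 1582.418ms @ 12/5 + 395.604ms (3/5)
6. 1978.022ms @ 3 + 989.011ms (3/2)
7. 2967.033ms @ 9/2 + 494.505ms (3/4)
8. 3461.538ms @ 21/4 + 247.253ms (3/8)
9. 3708.791ms @ 45/8 + 247.253ms (3/8)
10. 3956.044ms @ 6 + 395.604ms (3/5)
11. 4351.648ms @ 33/5 + 395.604ms (3/5)
12. 4747.253ms @ 36/5 + 395.604ms (3/5)
13. 5142.857ms @ 39/5 + 395.604ms (3/5)
14. 5538.462ms @ 42/5 + 395.604ms (3/5)

note 8 onset = 21/4b = 3461.538ms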